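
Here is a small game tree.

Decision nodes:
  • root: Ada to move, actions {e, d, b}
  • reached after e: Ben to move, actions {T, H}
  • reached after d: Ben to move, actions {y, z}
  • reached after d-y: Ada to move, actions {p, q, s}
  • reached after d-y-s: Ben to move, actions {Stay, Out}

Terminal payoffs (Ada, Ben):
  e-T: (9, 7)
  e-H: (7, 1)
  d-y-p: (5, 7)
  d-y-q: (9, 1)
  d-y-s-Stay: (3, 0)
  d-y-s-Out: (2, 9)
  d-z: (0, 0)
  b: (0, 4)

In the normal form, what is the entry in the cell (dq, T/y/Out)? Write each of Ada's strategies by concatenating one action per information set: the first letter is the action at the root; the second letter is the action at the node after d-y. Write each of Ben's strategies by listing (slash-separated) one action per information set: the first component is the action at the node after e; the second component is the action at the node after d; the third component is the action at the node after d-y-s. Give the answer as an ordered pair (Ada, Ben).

Trace the play path from the root:
  Ada plays d
  Ben plays y at [d]
  Ada plays q at [d-y]
→ terminal payoff (9, 1).
(Ben's choice at the node after e is never reached on this path, so it doesn't affect the outcome.)

(9, 1)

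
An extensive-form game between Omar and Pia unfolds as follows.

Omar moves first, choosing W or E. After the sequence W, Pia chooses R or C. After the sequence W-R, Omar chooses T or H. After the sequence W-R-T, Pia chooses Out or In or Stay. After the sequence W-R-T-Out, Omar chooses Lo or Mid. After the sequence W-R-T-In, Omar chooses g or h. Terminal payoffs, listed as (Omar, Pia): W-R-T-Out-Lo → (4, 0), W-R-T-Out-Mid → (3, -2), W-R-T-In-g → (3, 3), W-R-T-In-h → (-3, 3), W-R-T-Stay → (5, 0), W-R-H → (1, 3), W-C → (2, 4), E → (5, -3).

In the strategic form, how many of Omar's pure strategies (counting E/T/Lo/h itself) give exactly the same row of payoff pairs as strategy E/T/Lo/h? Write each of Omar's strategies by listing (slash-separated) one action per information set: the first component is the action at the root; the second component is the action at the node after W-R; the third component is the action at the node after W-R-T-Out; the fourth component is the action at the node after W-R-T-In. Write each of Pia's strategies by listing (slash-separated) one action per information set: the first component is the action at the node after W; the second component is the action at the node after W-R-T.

Row for E/T/Lo/h (columns R/Out, R/In, R/Stay, C/Out, C/In, C/Stay): (5,-3) (5,-3) (5,-3) (5,-3) (5,-3) (5,-3).
Under E/T/Lo/h, Omar's choice at the node after W-R and at the node after W-R-T-Out and at the node after W-R-T-In can never be reached regardless of what Pia does, so varying those choices leaves every outcome unchanged.
Holding the reachable choices fixed and varying the unreachable ones freely already gives 2 × 2 × 2 = 8 equivalent strategies.
No other strategy reproduces this row, so those 8 are the full class: E/T/Lo/g, E/T/Lo/h, E/T/Mid/g, E/T/Mid/h, E/H/Lo/g, E/H/Lo/h, E/H/Mid/g, E/H/Mid/h.

8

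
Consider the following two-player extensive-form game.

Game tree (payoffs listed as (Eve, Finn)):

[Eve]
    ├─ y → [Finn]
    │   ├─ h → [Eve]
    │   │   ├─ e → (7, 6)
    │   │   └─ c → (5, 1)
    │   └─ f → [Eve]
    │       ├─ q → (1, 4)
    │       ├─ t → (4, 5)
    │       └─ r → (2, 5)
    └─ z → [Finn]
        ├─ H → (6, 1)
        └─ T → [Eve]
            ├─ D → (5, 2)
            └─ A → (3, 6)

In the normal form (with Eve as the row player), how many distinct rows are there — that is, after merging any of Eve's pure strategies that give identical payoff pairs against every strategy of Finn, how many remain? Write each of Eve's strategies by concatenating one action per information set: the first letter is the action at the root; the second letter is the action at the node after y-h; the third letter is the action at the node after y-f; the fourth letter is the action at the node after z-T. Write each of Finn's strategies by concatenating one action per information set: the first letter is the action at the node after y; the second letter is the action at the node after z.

Eve has 24 pure strategies: yeqD, yeqA, yetD, yetA, yerD, yerA, ycqD, ycqA, yctD, yctA, ycrD, ycrA, zeqD, zeqA, zetD, zetA, zerD, zerA, zcqD, zcqA, zctD, zctA, zcrD, zcrA. Columns: hH, hT, fH, fT.
{yeqD, yeqA} → row (7,6) (7,6) (1,4) (1,4)
{yetD, yetA} → row (7,6) (7,6) (4,5) (4,5)
{yerD, yerA} → row (7,6) (7,6) (2,5) (2,5)
{ycqD, ycqA} → row (5,1) (5,1) (1,4) (1,4)
{yctD, yctA} → row (5,1) (5,1) (4,5) (4,5)
{ycrD, ycrA} → row (5,1) (5,1) (2,5) (2,5)
{zeqD, zetD, zerD, zcqD, zctD, zcrD} → row (6,1) (5,2) (6,1) (5,2)
{zeqA, zetA, zerA, zcqA, zctA, zcrA} → row (6,1) (3,6) (6,1) (3,6)
That's 8 distinct rows out of 24 strategies.

8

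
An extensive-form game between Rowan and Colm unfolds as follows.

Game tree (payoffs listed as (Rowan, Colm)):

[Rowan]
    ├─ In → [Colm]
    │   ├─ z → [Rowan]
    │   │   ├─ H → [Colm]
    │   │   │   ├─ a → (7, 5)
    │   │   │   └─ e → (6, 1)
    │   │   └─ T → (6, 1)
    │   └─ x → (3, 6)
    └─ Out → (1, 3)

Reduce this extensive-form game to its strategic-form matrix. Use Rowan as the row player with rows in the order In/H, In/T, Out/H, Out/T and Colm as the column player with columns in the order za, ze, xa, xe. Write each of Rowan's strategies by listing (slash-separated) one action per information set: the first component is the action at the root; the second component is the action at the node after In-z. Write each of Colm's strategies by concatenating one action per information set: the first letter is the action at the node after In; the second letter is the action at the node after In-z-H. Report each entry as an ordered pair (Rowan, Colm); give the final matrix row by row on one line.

In/H: (7,5) (6,1) (3,6) (3,6) | In/T: (6,1) (6,1) (3,6) (3,6) | Out/H: (1,3) (1,3) (1,3) (1,3) | Out/T: (1,3) (1,3) (1,3) (1,3)

Row In/H: za→(7,5), ze→(6,1), xa→(3,6), xe→(3,6)
Row In/T: za→(6,1), ze→(6,1), xa→(3,6), xe→(3,6)
Row Out/H: za→(1,3), ze→(1,3), xa→(1,3), xe→(1,3)
Row Out/T: za→(1,3), ze→(1,3), xa→(1,3), xe→(1,3)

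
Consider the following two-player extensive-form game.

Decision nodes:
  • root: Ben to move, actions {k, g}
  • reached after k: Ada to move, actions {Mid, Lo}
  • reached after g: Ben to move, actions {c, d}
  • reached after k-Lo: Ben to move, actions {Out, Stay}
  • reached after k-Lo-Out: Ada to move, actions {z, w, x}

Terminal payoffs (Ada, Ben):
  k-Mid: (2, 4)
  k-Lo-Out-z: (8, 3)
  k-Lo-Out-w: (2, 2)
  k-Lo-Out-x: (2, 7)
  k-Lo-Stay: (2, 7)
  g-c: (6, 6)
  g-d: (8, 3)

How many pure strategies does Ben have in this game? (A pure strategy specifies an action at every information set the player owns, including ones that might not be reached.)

Ben owns the root with actions {k, g} — two choices.
Ben owns the node after g with actions {c, d} — two choices.
Ben owns the node after k-Lo with actions {Out, Stay} — two choices.
A pure strategy fixes one action at each information set independently, so the count is the product 2 × 2 × 2 = 8.

8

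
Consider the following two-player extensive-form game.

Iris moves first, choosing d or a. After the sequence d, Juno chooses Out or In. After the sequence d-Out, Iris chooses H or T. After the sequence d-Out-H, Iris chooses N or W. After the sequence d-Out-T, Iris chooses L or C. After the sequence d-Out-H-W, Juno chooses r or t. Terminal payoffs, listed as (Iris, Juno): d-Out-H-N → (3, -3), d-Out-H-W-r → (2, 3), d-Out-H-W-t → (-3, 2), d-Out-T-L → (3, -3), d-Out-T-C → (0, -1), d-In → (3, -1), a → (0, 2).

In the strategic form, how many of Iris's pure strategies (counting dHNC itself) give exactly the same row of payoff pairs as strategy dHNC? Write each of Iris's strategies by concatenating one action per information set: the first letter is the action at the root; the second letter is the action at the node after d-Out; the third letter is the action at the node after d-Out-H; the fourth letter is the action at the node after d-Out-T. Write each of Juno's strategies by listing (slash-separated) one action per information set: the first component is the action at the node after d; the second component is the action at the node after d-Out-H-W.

Row for dHNC (columns Out/r, Out/t, In/r, In/t): (3,-3) (3,-3) (3,-1) (3,-1).
Under dHNC, Iris's choice at the node after d-Out-T can never be reached regardless of what Juno does, so varying those choices leaves every outcome unchanged.
Holding the reachable choices fixed and varying the unreachable one freely already gives 2 equivalent strategies.
Checking the remaining rows, dTNL, dTWL also happen to give the same payoffs in every column, bringing the total to 4: dHNL, dHNC, dTNL, dTWL.

4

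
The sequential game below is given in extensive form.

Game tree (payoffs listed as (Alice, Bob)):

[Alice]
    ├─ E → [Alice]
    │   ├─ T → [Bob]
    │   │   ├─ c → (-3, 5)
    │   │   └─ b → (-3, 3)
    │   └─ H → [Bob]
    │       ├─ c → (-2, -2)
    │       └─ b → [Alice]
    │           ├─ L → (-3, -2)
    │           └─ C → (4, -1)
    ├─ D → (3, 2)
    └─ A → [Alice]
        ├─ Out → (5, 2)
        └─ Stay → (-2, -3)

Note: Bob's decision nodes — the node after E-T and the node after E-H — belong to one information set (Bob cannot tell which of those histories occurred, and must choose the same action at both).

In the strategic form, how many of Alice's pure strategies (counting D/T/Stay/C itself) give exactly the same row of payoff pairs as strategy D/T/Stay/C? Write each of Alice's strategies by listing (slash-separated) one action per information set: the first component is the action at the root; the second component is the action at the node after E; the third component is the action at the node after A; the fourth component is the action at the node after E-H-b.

Row for D/T/Stay/C (columns c, b): (3,2) (3,2).
Under D/T/Stay/C, Alice's choice at the node after E and at the node after A and at the node after E-H-b can never be reached regardless of what Bob does, so varying those choices leaves every outcome unchanged.
Holding the reachable choices fixed and varying the unreachable ones freely already gives 2 × 2 × 2 = 8 equivalent strategies.
No other strategy reproduces this row, so those 8 are the full class: D/T/Out/L, D/T/Out/C, D/T/Stay/L, D/T/Stay/C, D/H/Out/L, D/H/Out/C, D/H/Stay/L, D/H/Stay/C.

8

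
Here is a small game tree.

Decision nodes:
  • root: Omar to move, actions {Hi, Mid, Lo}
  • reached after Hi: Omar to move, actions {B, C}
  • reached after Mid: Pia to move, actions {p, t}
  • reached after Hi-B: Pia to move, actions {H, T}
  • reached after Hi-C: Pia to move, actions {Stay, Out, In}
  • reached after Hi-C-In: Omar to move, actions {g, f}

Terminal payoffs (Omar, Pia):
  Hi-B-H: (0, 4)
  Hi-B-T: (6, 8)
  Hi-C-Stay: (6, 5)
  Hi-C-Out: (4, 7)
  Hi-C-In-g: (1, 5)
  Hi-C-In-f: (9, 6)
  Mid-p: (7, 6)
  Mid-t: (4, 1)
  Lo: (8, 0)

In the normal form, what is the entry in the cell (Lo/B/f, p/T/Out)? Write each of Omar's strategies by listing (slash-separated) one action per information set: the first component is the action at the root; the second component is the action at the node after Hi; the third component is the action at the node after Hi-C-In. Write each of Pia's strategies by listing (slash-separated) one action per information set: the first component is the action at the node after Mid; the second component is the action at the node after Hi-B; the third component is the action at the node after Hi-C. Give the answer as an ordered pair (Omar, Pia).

Trace the play path from the root:
  Omar plays Lo
→ terminal payoff (8, 0).
(Omar's choice at the node after Hi is never reached on this path, so it doesn't affect the outcome.)

(8, 0)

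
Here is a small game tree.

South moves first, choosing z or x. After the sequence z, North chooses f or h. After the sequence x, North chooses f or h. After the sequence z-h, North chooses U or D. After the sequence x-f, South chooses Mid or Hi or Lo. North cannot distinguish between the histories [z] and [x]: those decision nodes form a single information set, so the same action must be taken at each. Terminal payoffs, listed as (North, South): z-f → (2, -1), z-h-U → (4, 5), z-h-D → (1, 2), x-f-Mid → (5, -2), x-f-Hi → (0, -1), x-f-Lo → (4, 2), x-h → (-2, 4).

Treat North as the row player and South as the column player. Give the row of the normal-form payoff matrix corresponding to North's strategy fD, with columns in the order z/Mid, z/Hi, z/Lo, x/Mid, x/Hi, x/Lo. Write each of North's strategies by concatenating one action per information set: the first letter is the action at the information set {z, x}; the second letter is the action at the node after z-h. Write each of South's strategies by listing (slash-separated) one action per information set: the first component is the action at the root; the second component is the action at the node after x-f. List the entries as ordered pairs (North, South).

vs z/Mid: South plays z → North plays f at [z] → (2, -1)
vs z/Hi: South plays z → North plays f at [z] → (2, -1)
vs z/Lo: South plays z → North plays f at [z] → (2, -1)
vs x/Mid: South plays x → North plays f at [x] → South plays Mid at [x-f] → (5, -2)
vs x/Hi: South plays x → North plays f at [x] → South plays Hi at [x-f] → (0, -1)
vs x/Lo: South plays x → North plays f at [x] → South plays Lo at [x-f] → (4, 2)

(2,-1) (2,-1) (2,-1) (5,-2) (0,-1) (4,2)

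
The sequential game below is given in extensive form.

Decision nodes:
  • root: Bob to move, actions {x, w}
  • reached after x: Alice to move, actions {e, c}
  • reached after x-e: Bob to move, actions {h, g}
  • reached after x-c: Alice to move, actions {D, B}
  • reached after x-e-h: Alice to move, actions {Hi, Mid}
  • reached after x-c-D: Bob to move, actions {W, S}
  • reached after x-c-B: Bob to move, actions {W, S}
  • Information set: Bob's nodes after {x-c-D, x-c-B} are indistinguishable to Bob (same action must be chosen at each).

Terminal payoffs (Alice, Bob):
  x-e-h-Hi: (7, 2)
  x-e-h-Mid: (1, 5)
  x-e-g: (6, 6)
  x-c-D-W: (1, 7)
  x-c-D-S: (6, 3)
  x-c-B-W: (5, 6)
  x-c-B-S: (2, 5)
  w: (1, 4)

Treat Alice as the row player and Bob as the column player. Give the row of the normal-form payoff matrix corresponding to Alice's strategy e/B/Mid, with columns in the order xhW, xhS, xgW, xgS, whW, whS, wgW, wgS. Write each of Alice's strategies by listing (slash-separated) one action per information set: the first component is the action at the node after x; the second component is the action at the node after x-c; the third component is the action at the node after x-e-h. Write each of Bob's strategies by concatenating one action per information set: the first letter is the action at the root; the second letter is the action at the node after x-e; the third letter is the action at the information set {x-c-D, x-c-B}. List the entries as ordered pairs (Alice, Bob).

vs xhW: Bob plays x → Alice plays e at [x] → Bob plays h at [x-e] → Alice plays Mid at [x-e-h] → (1, 5)
vs xhS: Bob plays x → Alice plays e at [x] → Bob plays h at [x-e] → Alice plays Mid at [x-e-h] → (1, 5)
vs xgW: Bob plays x → Alice plays e at [x] → Bob plays g at [x-e] → (6, 6)
vs xgS: Bob plays x → Alice plays e at [x] → Bob plays g at [x-e] → (6, 6)
vs whW: Bob plays w → (1, 4)
vs whS: Bob plays w → (1, 4)
vs wgW: Bob plays w → (1, 4)
vs wgS: Bob plays w → (1, 4)

(1,5) (1,5) (6,6) (6,6) (1,4) (1,4) (1,4) (1,4)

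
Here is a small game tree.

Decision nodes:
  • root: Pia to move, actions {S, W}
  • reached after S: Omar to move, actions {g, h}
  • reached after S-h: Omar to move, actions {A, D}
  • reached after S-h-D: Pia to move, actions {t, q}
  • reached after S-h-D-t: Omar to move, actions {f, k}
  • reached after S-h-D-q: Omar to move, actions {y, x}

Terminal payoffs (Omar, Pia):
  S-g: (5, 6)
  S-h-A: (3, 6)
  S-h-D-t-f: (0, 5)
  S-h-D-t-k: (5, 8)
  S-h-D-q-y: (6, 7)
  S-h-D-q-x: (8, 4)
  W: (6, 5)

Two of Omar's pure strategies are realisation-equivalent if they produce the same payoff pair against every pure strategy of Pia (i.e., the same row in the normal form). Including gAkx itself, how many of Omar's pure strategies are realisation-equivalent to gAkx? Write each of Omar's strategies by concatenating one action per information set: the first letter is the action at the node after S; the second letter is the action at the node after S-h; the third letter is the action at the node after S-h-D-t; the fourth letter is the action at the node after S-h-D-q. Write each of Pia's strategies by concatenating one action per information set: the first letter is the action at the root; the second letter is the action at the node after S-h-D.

8

Row for gAkx (columns St, Sq, Wt, Wq): (5,6) (5,6) (6,5) (6,5).
Under gAkx, Omar's choice at the node after S-h and at the node after S-h-D-t and at the node after S-h-D-q can never be reached regardless of what Pia does, so varying those choices leaves every outcome unchanged.
Holding the reachable choices fixed and varying the unreachable ones freely already gives 2 × 2 × 2 = 8 equivalent strategies.
No other strategy reproduces this row, so those 8 are the full class: gAfy, gAfx, gAky, gAkx, gDfy, gDfx, gDky, gDkx.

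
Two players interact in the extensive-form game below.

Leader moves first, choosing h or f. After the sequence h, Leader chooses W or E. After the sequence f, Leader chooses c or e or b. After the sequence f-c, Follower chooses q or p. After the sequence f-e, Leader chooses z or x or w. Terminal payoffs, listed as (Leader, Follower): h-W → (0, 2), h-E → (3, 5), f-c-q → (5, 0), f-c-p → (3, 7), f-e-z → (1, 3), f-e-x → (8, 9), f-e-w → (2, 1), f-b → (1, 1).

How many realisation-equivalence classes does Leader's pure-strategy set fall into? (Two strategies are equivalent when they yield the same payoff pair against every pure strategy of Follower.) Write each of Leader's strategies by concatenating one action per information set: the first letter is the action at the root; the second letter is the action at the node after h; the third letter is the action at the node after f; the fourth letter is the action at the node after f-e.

7

Leader has 36 pure strategies: hWcz, hWcx, hWcw, hWez, hWex, hWew, hWbz, hWbx, hWbw, hEcz, hEcx, hEcw, hEez, hEex, hEew, hEbz, hEbx, hEbw, fWcz, fWcx, fWcw, fWez, fWex, fWew, fWbz, fWbx, fWbw, fEcz, fEcx, fEcw, fEez, fEex, fEew, fEbz, fEbx, fEbw. Columns: q, p.
{hWcz, hWcx, hWcw, hWez, hWex, hWew, hWbz, hWbx, hWbw} → row (0,2) (0,2)
{hEcz, hEcx, hEcw, hEez, hEex, hEew, hEbz, hEbx, hEbw} → row (3,5) (3,5)
{fWcz, fWcx, fWcw, fEcz, fEcx, fEcw} → row (5,0) (3,7)
{fWez, fEez} → row (1,3) (1,3)
{fWex, fEex} → row (8,9) (8,9)
{fWew, fEew} → row (2,1) (2,1)
{fWbz, fWbx, fWbw, fEbz, fEbx, fEbw} → row (1,1) (1,1)
That's 7 distinct rows out of 36 strategies.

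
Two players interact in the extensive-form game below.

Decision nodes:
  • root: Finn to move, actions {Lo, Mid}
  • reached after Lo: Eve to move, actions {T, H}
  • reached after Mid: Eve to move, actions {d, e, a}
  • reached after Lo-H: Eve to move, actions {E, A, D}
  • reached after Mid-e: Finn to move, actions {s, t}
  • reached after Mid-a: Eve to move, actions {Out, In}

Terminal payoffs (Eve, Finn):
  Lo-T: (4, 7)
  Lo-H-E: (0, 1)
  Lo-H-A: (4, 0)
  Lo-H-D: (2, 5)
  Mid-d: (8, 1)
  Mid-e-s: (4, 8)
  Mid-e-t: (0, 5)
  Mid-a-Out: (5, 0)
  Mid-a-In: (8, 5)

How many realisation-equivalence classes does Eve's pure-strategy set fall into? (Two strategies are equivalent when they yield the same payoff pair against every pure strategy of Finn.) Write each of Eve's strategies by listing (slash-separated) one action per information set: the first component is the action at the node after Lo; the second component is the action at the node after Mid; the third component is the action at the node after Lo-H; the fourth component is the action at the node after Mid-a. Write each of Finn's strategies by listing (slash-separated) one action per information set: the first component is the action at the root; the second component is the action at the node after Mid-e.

16

Eve has 36 pure strategies: T/d/E/Out, T/d/E/In, T/d/A/Out, T/d/A/In, T/d/D/Out, T/d/D/In, T/e/E/Out, T/e/E/In, T/e/A/Out, T/e/A/In, T/e/D/Out, T/e/D/In, T/a/E/Out, T/a/E/In, T/a/A/Out, T/a/A/In, T/a/D/Out, T/a/D/In, H/d/E/Out, H/d/E/In, H/d/A/Out, H/d/A/In, H/d/D/Out, H/d/D/In, H/e/E/Out, H/e/E/In, H/e/A/Out, H/e/A/In, H/e/D/Out, H/e/D/In, H/a/E/Out, H/a/E/In, H/a/A/Out, H/a/A/In, H/a/D/Out, H/a/D/In. Columns: Lo/s, Lo/t, Mid/s, Mid/t.
{T/d/E/Out, T/d/E/In, T/d/A/Out, T/d/A/In, T/d/D/Out, T/d/D/In} → row (4,7) (4,7) (8,1) (8,1)
{T/e/E/Out, T/e/E/In, T/e/A/Out, T/e/A/In, T/e/D/Out, T/e/D/In} → row (4,7) (4,7) (4,8) (0,5)
{T/a/E/Out, T/a/A/Out, T/a/D/Out} → row (4,7) (4,7) (5,0) (5,0)
{T/a/E/In, T/a/A/In, T/a/D/In} → row (4,7) (4,7) (8,5) (8,5)
{H/d/E/Out, H/d/E/In} → row (0,1) (0,1) (8,1) (8,1)
{H/d/A/Out, H/d/A/In} → row (4,0) (4,0) (8,1) (8,1)
{H/d/D/Out, H/d/D/In} → row (2,5) (2,5) (8,1) (8,1)
{H/e/E/Out, H/e/E/In} → row (0,1) (0,1) (4,8) (0,5)
{H/e/A/Out, H/e/A/In} → row (4,0) (4,0) (4,8) (0,5)
{H/e/D/Out, H/e/D/In} → row (2,5) (2,5) (4,8) (0,5)
{H/a/E/Out} → row (0,1) (0,1) (5,0) (5,0)
{H/a/E/In} → row (0,1) (0,1) (8,5) (8,5)
{H/a/A/Out} → row (4,0) (4,0) (5,0) (5,0)
{H/a/A/In} → row (4,0) (4,0) (8,5) (8,5)
{H/a/D/Out} → row (2,5) (2,5) (5,0) (5,0)
{H/a/D/In} → row (2,5) (2,5) (8,5) (8,5)
That's 16 distinct rows out of 36 strategies.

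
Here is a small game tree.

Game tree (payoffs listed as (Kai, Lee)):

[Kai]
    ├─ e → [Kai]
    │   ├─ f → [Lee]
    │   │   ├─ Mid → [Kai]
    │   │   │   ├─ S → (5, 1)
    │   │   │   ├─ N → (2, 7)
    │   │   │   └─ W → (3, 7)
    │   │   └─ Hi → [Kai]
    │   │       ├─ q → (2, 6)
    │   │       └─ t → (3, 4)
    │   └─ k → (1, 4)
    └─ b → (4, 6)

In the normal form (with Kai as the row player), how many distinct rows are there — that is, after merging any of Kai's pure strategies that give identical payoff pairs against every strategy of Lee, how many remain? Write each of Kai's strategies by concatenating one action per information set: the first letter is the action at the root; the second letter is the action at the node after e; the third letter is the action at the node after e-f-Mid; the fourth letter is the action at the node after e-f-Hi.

8

Kai has 24 pure strategies: efSq, efSt, efNq, efNt, efWq, efWt, ekSq, ekSt, ekNq, ekNt, ekWq, ekWt, bfSq, bfSt, bfNq, bfNt, bfWq, bfWt, bkSq, bkSt, bkNq, bkNt, bkWq, bkWt. Columns: Mid, Hi.
{efSq} → row (5,1) (2,6)
{efSt} → row (5,1) (3,4)
{efNq} → row (2,7) (2,6)
{efNt} → row (2,7) (3,4)
{efWq} → row (3,7) (2,6)
{efWt} → row (3,7) (3,4)
{ekSq, ekSt, ekNq, ekNt, ekWq, ekWt} → row (1,4) (1,4)
{bfSq, bfSt, bfNq, bfNt, bfWq, bfWt, bkSq, bkSt, bkNq, bkNt, bkWq, bkWt} → row (4,6) (4,6)
That's 8 distinct rows out of 24 strategies.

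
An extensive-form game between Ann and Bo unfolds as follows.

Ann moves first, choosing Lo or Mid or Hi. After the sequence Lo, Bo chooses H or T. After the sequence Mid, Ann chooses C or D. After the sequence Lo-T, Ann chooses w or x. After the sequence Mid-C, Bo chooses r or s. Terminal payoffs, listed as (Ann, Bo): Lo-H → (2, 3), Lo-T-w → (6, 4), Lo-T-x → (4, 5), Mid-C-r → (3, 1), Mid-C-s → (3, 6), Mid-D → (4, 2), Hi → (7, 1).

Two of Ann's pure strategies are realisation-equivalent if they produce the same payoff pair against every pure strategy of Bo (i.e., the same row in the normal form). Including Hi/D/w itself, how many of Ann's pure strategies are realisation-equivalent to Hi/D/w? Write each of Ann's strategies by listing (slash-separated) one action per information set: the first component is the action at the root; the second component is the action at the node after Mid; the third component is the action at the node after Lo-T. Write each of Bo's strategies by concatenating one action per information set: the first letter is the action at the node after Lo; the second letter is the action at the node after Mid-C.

Row for Hi/D/w (columns Hr, Hs, Tr, Ts): (7,1) (7,1) (7,1) (7,1).
Under Hi/D/w, Ann's choice at the node after Mid and at the node after Lo-T can never be reached regardless of what Bo does, so varying those choices leaves every outcome unchanged.
Holding the reachable choices fixed and varying the unreachable ones freely already gives 2 × 2 = 4 equivalent strategies.
No other strategy reproduces this row, so those 4 are the full class: Hi/C/w, Hi/C/x, Hi/D/w, Hi/D/x.

4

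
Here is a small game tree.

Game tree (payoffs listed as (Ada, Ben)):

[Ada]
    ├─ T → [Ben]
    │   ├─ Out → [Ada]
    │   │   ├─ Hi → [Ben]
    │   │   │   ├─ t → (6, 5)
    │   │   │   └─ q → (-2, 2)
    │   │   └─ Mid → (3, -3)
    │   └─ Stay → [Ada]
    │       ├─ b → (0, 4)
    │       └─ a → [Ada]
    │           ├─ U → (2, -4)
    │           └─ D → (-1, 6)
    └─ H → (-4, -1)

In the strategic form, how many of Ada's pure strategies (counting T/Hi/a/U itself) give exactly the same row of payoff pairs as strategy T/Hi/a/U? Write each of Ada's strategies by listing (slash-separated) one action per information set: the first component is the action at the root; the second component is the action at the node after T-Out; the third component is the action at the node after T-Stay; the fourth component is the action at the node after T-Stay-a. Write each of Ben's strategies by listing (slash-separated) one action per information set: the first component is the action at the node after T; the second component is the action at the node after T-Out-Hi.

1

Row for T/Hi/a/U (columns Out/t, Out/q, Stay/t, Stay/q): (6,5) (-2,2) (2,-4) (2,-4).
Every one of Ada's information sets is on the play path for some reply by Ben when Ada follows T/Hi/a/U.
Changing the action at any of them therefore changes at least one column, so only T/Hi/a/U itself gives this row.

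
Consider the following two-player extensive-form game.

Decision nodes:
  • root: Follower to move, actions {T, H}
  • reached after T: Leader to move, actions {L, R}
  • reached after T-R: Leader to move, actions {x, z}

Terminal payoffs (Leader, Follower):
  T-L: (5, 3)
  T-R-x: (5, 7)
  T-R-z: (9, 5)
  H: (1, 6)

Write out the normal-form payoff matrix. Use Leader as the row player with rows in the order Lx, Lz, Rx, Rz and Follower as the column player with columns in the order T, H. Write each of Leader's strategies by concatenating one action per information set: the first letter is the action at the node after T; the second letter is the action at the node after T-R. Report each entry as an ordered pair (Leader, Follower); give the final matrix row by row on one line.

            T        H
  Lx    (5,3)    (1,6)
  Lz    (5,3)    (1,6)
  Rx    (5,7)    (1,6)
  Rz    (9,5)    (1,6)

Lx: (5,3) (1,6) | Lz: (5,3) (1,6) | Rx: (5,7) (1,6) | Rz: (9,5) (1,6)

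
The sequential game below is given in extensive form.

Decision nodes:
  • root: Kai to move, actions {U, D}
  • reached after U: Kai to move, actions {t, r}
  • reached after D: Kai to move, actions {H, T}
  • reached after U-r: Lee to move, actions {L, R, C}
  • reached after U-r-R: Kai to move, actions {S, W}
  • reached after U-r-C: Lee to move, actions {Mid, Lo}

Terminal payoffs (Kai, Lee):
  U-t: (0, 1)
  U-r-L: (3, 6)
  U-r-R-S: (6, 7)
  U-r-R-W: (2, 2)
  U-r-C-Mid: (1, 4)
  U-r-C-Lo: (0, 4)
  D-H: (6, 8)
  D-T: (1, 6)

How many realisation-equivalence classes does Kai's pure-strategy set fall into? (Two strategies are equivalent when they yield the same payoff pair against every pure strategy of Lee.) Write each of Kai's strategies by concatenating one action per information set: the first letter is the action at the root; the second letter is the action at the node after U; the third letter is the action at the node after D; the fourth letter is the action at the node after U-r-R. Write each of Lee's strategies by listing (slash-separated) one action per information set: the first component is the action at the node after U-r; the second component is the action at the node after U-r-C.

5

Kai has 16 pure strategies: UtHS, UtHW, UtTS, UtTW, UrHS, UrHW, UrTS, UrTW, DtHS, DtHW, DtTS, DtTW, DrHS, DrHW, DrTS, DrTW. Columns: L/Mid, L/Lo, R/Mid, R/Lo, C/Mid, C/Lo.
{UtHS, UtHW, UtTS, UtTW} → row (0,1) (0,1) (0,1) (0,1) (0,1) (0,1)
{UrHS, UrTS} → row (3,6) (3,6) (6,7) (6,7) (1,4) (0,4)
{UrHW, UrTW} → row (3,6) (3,6) (2,2) (2,2) (1,4) (0,4)
{DtHS, DtHW, DrHS, DrHW} → row (6,8) (6,8) (6,8) (6,8) (6,8) (6,8)
{DtTS, DtTW, DrTS, DrTW} → row (1,6) (1,6) (1,6) (1,6) (1,6) (1,6)
That's 5 distinct rows out of 16 strategies.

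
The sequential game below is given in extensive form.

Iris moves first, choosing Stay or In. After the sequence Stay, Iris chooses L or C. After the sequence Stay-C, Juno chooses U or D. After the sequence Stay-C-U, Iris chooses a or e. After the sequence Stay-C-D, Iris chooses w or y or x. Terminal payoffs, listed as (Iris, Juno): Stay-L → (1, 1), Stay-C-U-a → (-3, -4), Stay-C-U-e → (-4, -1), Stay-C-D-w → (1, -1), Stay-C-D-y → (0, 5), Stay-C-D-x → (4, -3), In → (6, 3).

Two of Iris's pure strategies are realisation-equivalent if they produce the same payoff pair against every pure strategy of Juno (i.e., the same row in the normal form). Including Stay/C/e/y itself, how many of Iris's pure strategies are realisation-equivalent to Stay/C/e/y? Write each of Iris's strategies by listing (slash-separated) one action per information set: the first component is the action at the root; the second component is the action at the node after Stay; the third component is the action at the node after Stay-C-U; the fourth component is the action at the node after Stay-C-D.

Row for Stay/C/e/y (columns U, D): (-4,-1) (0,5).
Every one of Iris's information sets is on the play path for some reply by Juno when Iris follows Stay/C/e/y.
Changing the action at any of them therefore changes at least one column, so only Stay/C/e/y itself gives this row.

1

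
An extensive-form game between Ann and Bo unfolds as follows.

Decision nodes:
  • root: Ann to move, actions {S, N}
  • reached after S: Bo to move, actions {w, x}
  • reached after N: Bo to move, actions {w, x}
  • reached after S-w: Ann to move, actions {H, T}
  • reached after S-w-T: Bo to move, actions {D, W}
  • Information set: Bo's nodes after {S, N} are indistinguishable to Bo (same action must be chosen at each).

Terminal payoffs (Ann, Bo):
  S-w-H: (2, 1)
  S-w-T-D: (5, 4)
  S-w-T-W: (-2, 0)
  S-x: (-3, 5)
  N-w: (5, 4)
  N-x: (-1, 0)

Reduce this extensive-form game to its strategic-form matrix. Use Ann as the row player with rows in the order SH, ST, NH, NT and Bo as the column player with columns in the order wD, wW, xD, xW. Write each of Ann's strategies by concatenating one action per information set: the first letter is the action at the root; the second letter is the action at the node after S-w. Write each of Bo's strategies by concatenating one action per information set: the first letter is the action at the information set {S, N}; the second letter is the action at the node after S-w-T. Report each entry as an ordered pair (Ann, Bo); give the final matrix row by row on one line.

SH: (2,1) (2,1) (-3,5) (-3,5) | ST: (5,4) (-2,0) (-3,5) (-3,5) | NH: (5,4) (5,4) (-1,0) (-1,0) | NT: (5,4) (5,4) (-1,0) (-1,0)

           wD       wW       xD       xW
  SH    (2,1)    (2,1)   (-3,5)   (-3,5)
  ST    (5,4)   (-2,0)   (-3,5)   (-3,5)
  NH    (5,4)    (5,4)   (-1,0)   (-1,0)
  NT    (5,4)    (5,4)   (-1,0)   (-1,0)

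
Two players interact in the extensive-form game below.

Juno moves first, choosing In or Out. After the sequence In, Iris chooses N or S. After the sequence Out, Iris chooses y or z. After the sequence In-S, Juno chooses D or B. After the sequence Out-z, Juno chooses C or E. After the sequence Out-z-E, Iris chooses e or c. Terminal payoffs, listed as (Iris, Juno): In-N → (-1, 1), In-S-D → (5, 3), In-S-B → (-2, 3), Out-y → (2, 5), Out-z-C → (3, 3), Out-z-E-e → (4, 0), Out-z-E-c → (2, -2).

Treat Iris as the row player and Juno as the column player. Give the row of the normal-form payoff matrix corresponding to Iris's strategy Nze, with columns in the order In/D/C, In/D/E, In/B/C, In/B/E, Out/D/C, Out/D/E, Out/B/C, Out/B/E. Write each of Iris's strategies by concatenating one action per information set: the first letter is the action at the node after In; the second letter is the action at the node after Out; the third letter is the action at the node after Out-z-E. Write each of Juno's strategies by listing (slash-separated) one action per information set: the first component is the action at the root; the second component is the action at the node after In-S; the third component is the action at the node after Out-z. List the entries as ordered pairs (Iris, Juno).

(-1,1) (-1,1) (-1,1) (-1,1) (3,3) (4,0) (3,3) (4,0)

vs In/D/C: Juno plays In → Iris plays N at [In] → (-1, 1)
vs In/D/E: Juno plays In → Iris plays N at [In] → (-1, 1)
vs In/B/C: Juno plays In → Iris plays N at [In] → (-1, 1)
vs In/B/E: Juno plays In → Iris plays N at [In] → (-1, 1)
vs Out/D/C: Juno plays Out → Iris plays z at [Out] → Juno plays C at [Out-z] → (3, 3)
vs Out/D/E: Juno plays Out → Iris plays z at [Out] → Juno plays E at [Out-z] → Iris plays e at [Out-z-E] → (4, 0)
vs Out/B/C: Juno plays Out → Iris plays z at [Out] → Juno plays C at [Out-z] → (3, 3)
vs Out/B/E: Juno plays Out → Iris plays z at [Out] → Juno plays E at [Out-z] → Iris plays e at [Out-z-E] → (4, 0)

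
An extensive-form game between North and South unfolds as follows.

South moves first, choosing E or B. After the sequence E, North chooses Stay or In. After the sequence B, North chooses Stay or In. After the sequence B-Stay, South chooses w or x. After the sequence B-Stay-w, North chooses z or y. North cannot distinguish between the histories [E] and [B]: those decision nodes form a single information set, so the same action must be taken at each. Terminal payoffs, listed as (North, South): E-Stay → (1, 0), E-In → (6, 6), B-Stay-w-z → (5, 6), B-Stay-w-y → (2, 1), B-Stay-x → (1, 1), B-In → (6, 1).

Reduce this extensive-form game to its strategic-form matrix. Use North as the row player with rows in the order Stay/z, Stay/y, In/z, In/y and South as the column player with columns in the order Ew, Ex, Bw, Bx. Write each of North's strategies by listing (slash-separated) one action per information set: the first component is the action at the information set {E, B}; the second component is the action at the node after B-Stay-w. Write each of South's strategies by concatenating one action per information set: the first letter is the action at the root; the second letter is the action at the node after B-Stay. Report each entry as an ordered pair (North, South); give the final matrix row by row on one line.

Stay/z: (1,0) (1,0) (5,6) (1,1) | Stay/y: (1,0) (1,0) (2,1) (1,1) | In/z: (6,6) (6,6) (6,1) (6,1) | In/y: (6,6) (6,6) (6,1) (6,1)

Row Stay/z: Ew→(1,0), Ex→(1,0), Bw→(5,6), Bx→(1,1)
Row Stay/y: Ew→(1,0), Ex→(1,0), Bw→(2,1), Bx→(1,1)
Row In/z: Ew→(6,6), Ex→(6,6), Bw→(6,1), Bx→(6,1)
Row In/y: Ew→(6,6), Ex→(6,6), Bw→(6,1), Bx→(6,1)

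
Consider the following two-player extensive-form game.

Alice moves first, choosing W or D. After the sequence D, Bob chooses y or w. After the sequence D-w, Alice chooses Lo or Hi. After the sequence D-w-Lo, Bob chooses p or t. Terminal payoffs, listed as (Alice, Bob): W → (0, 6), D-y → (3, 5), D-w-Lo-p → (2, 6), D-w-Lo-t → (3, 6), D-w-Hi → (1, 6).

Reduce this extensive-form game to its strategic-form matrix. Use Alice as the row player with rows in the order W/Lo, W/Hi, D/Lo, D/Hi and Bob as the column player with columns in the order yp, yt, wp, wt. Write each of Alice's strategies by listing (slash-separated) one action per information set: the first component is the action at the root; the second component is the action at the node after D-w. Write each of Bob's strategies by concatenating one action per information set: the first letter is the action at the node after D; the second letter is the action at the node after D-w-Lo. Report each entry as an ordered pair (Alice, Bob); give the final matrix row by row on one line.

W/Lo: (0,6) (0,6) (0,6) (0,6) | W/Hi: (0,6) (0,6) (0,6) (0,6) | D/Lo: (3,5) (3,5) (2,6) (3,6) | D/Hi: (3,5) (3,5) (1,6) (1,6)

           yp       yt       wp       wt
W/Lo    (0,6)    (0,6)    (0,6)    (0,6)
W/Hi    (0,6)    (0,6)    (0,6)    (0,6)
D/Lo    (3,5)    (3,5)    (2,6)    (3,6)
D/Hi    (3,5)    (3,5)    (1,6)    (1,6)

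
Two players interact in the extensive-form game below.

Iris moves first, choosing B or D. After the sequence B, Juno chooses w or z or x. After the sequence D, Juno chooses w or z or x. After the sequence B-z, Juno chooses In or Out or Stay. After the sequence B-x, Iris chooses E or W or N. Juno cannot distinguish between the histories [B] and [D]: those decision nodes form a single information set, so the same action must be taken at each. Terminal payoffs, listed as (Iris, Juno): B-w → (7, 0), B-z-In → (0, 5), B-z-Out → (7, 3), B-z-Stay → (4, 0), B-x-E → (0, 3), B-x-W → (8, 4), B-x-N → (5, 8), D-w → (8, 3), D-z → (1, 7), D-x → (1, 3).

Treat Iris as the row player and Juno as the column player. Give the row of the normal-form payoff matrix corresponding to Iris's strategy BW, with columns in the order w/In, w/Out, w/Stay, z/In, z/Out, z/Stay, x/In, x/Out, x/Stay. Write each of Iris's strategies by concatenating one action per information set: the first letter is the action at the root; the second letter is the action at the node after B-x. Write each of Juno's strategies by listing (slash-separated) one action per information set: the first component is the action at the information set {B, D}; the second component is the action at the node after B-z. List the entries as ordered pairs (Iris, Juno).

vs w/In: Iris plays B → Juno plays w at [B] → (7, 0)
vs w/Out: Iris plays B → Juno plays w at [B] → (7, 0)
vs w/Stay: Iris plays B → Juno plays w at [B] → (7, 0)
vs z/In: Iris plays B → Juno plays z at [B] → Juno plays In at [B-z] → (0, 5)
vs z/Out: Iris plays B → Juno plays z at [B] → Juno plays Out at [B-z] → (7, 3)
vs z/Stay: Iris plays B → Juno plays z at [B] → Juno plays Stay at [B-z] → (4, 0)
vs x/In: Iris plays B → Juno plays x at [B] → Iris plays W at [B-x] → (8, 4)
vs x/Out: Iris plays B → Juno plays x at [B] → Iris plays W at [B-x] → (8, 4)
vs x/Stay: Iris plays B → Juno plays x at [B] → Iris plays W at [B-x] → (8, 4)

(7,0) (7,0) (7,0) (0,5) (7,3) (4,0) (8,4) (8,4) (8,4)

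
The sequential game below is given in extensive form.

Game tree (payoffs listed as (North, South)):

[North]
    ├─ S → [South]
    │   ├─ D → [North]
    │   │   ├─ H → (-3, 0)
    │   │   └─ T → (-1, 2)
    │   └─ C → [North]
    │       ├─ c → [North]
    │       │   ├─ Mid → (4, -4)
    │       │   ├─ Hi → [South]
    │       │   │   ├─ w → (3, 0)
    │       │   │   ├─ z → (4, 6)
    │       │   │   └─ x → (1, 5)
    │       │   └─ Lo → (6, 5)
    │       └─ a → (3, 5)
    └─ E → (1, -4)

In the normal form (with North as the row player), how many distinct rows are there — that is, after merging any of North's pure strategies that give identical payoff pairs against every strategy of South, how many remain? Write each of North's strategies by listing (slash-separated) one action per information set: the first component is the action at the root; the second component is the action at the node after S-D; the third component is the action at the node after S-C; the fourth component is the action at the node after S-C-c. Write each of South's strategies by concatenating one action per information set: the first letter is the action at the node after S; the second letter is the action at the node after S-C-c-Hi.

North has 24 pure strategies: S/H/c/Mid, S/H/c/Hi, S/H/c/Lo, S/H/a/Mid, S/H/a/Hi, S/H/a/Lo, S/T/c/Mid, S/T/c/Hi, S/T/c/Lo, S/T/a/Mid, S/T/a/Hi, S/T/a/Lo, E/H/c/Mid, E/H/c/Hi, E/H/c/Lo, E/H/a/Mid, E/H/a/Hi, E/H/a/Lo, E/T/c/Mid, E/T/c/Hi, E/T/c/Lo, E/T/a/Mid, E/T/a/Hi, E/T/a/Lo. Columns: Dw, Dz, Dx, Cw, Cz, Cx.
{S/H/c/Mid} → row (-3,0) (-3,0) (-3,0) (4,-4) (4,-4) (4,-4)
{S/H/c/Hi} → row (-3,0) (-3,0) (-3,0) (3,0) (4,6) (1,5)
{S/H/c/Lo} → row (-3,0) (-3,0) (-3,0) (6,5) (6,5) (6,5)
{S/H/a/Mid, S/H/a/Hi, S/H/a/Lo} → row (-3,0) (-3,0) (-3,0) (3,5) (3,5) (3,5)
{S/T/c/Mid} → row (-1,2) (-1,2) (-1,2) (4,-4) (4,-4) (4,-4)
{S/T/c/Hi} → row (-1,2) (-1,2) (-1,2) (3,0) (4,6) (1,5)
{S/T/c/Lo} → row (-1,2) (-1,2) (-1,2) (6,5) (6,5) (6,5)
{S/T/a/Mid, S/T/a/Hi, S/T/a/Lo} → row (-1,2) (-1,2) (-1,2) (3,5) (3,5) (3,5)
{E/H/c/Mid, E/H/c/Hi, E/H/c/Lo, E/H/a/Mid, E/H/a/Hi, E/H/a/Lo, E/T/c/Mid, E/T/c/Hi, E/T/c/Lo, E/T/a/Mid, E/T/a/Hi, E/T/a/Lo} → row (1,-4) (1,-4) (1,-4) (1,-4) (1,-4) (1,-4)
That's 9 distinct rows out of 24 strategies.

9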